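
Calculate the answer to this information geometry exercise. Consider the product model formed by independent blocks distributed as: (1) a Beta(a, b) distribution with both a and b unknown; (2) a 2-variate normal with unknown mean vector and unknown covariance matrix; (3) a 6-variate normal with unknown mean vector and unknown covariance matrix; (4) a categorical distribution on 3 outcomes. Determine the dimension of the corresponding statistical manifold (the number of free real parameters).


The dimension of a statistical manifold equals the number of free
(independent) real parameters of the model. For a product of independent
blocks the parameter counts add.
- Beta (a, b): 2.
- 2-variate normal: 2 (mean) + 2*3/2 = 3 (symmetric covariance) = 5.
- 6-variate normal: 6 (mean) + 6*7/2 = 21 (symmetric covariance) = 27.
- categorical on 3 outcomes (probabilities sum to 1): 3-1 = 2.
Total = 2 + 5 + 27 + 2 = 36.
Dimension = 36

36


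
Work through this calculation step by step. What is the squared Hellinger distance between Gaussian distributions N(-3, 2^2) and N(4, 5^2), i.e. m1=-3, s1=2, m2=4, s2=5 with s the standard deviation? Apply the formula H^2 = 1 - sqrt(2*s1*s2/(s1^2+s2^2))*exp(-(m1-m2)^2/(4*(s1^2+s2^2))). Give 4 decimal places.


Squared Hellinger distance for Gaussians:
H^2 = 1 - sqrt(2*s1*s2/(s1^2+s2^2)) * exp(-(m1-m2)^2/(4*(s1^2+s2^2))).
s1^2 = 4, s2^2 = 25, s1^2+s2^2 = 29.
sqrt(2*2*5/(29)) = 0.830455.
(m1-m2)^2 = (-7)^2 = 49.
exp(-49/(4*29)) = exp(-0.422414) = 0.655463.
H^2 = 1 - 0.830455*0.655463 = 0.4557

0.4557


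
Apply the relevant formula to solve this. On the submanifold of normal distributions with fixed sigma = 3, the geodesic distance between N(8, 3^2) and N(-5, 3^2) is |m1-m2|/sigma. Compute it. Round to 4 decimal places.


On the fixed-variance normal subfamily, geodesic distance = |m1-m2|/sigma.
|8 - -5| = 13.
sigma = 3.
d = 13/3 = 4.3333

4.3333


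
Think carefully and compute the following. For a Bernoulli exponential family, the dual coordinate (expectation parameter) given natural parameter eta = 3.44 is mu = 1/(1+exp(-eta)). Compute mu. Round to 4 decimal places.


Dual coordinate (expectation parameter) for Bernoulli:
mu = 1/(1+exp(-eta)).
eta = 3.44.
exp(-eta) = exp(-3.44) = 0.032065.
mu = 1/(1+0.032065) = 0.9689

0.9689


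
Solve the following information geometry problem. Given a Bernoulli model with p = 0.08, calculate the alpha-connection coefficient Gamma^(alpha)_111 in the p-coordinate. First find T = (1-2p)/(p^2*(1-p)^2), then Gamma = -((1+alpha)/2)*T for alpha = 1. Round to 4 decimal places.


Skewness (Amari-Chentsov) tensor: T = (1-2p)/(p^2*(1-p)^2).
p = 0.08, 1-2p = 0.84, p^2 = 0.0064, (1-p)^2 = 0.8464.
T = 0.84/(0.0064 * 0.8464) = 155.068526.
In the p-coordinate, Gamma^(alpha) = Gamma^(0) - (alpha/2)*T with Gamma^(0) = (1/2)*g'(p) = -T/2,
so Gamma^(alpha) = -((1+alpha)/2)*T.
alpha = 1, -(1+alpha)/2 = -1.0.
Gamma = -1.0 * 155.068526 = -155.0685

-155.0685


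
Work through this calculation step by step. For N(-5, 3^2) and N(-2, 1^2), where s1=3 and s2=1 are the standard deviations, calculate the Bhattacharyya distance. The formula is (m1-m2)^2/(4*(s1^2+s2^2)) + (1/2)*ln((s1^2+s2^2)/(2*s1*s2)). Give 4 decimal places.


Bhattacharyya distance between two Gaussians:
DB = (m1-m2)^2/(4*(s1^2+s2^2)) + (1/2)*ln((s1^2+s2^2)/(2*s1*s2)).
(m1-m2)^2 = (-3)^2 = 9.
s1^2+s2^2 = 9 + 1 = 10.
term1 = 9/40 = 0.225.
term2 = 0.5*ln(10/6.0) = 0.255413.
DB = 0.225 + 0.255413 = 0.4804

0.4804


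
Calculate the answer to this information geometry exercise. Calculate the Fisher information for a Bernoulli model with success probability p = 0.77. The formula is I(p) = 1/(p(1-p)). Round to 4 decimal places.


For Bernoulli(p), Fisher information is I(p) = 1/(p*(1-p)).
p = 0.77, 1-p = 0.23.
p*(1-p) = 0.1771.
I(p) = 1/0.1771 = 5.6465

5.6465


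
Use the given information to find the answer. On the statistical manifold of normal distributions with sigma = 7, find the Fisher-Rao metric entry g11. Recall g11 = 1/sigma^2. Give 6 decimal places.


For the 2-parameter normal family, the Fisher metric has:
  g11 = 1/sigma^2, g22 = 2/sigma^2.
sigma = 7, sigma^2 = 49.
g11 = 0.020408

0.020408


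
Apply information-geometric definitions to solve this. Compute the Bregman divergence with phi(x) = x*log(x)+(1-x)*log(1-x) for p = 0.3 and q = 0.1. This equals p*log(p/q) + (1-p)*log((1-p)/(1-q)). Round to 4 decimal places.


Bregman divergence with negative entropy generator:
D = p*log(p/q) + (1-p)*log((1-p)/(1-q)).
p = 0.3, q = 0.1.
p*log(p/q) = 0.3*log(0.3/0.1) = 0.329584.
(1-p)*log((1-p)/(1-q)) = 0.7*log(0.7/0.9) = -0.17592.
D = 0.329584 + -0.17592 = 0.1537

0.1537


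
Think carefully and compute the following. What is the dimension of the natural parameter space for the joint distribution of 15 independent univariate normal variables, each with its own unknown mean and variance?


Exponential family dimension calculation:
Each univariate normal has two natural parameters (mu/sigma^2 and -1/(2 sigma^2)).
With 15 independent components, dim = 2 * 15 = 30.

30


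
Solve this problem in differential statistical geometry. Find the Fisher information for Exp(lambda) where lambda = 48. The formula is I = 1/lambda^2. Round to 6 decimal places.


Fisher information for exponential: I(lambda) = 1/lambda^2.
lambda = 48, lambda^2 = 2304.
I = 1/2304 = 0.000434

0.000434


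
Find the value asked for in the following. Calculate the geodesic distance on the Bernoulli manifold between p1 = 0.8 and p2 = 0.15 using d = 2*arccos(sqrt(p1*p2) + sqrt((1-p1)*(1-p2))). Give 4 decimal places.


Geodesic distance on Bernoulli manifold:
d(p1,p2) = 2*arccos(sqrt(p1*p2) + sqrt((1-p1)*(1-p2))).
sqrt(p1*p2) = sqrt(0.8*0.15) = 0.34641.
sqrt((1-p1)*(1-p2)) = sqrt(0.2*0.85) = 0.412311.
arg = 0.34641 + 0.412311 = 0.758721.
d = 2*arccos(0.758721) = 1.4189

1.4189


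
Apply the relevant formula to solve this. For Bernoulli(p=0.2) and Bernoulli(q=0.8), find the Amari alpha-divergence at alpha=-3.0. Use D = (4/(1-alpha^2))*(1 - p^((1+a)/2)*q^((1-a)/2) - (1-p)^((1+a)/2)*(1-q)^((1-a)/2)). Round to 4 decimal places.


Amari alpha-divergence:
D = (4/(1-alpha^2))*(1 - p^((1+a)/2)*q^((1-a)/2) - (1-p)^((1+a)/2)*(1-q)^((1-a)/2)).
alpha = -3.0, p = 0.2, q = 0.8.
e1 = (1+alpha)/2 = -1.0, e2 = (1-alpha)/2 = 2.0.
t1 = p^e1 * q^e2 = 0.2^-1.0 * 0.8^2.0 = 3.2.
t2 = (1-p)^e1 * (1-q)^e2 = 0.8^-1.0 * 0.2^2.0 = 0.05.
4/(1-alpha^2) = -0.5.
D = -0.5*(1 - 3.2 - 0.05) = 1.1250

1.1250


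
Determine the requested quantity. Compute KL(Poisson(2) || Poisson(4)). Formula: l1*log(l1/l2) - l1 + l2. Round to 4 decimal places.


KL divergence for Poisson:
KL = l1*log(l1/l2) - l1 + l2.
l1 = 2, l2 = 4.
log(2/4) = -0.693147.
l1*log(l1/l2) = 2 * -0.693147 = -1.386294.
KL = -1.386294 - 2 + 4 = 0.6137

0.6137


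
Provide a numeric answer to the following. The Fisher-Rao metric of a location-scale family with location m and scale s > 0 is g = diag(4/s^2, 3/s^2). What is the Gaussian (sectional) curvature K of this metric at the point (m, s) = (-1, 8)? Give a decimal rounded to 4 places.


The metric has the form g = (A dm^2 + B ds^2)/s^2 with A = 4, B = 3.
Substitute u = sqrt(A/B)*m: g = B*(du^2 + ds^2)/s^2, i.e. B times the
Poincare upper half-plane metric, which has constant Gaussian curvature -1.
Scaling a 2D metric by a constant c divides the Gaussian curvature by c,
so K = -1/B = -1/(3) = -0.3333 everywhere (the point (m, s) = (-1, 8) is irrelevant:
the curvature is constant).
The requested Gaussian curvature is K = -0.3333.

-0.3333


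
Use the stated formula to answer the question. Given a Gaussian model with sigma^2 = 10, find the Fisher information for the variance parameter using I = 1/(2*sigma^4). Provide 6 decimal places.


Fisher information for variance: I(sigma^2) = 1/(2*sigma^4).
sigma^2 = 10, so sigma^4 = 100.
I = 1/(2*100) = 1/200 = 0.005000

0.005000


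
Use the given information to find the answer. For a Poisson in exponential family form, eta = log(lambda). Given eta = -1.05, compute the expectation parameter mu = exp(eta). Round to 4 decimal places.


Expectation parameter for Poisson exponential family:
mu = exp(eta).
eta = -1.05.
mu = exp(-1.05) = 0.3499

0.3499


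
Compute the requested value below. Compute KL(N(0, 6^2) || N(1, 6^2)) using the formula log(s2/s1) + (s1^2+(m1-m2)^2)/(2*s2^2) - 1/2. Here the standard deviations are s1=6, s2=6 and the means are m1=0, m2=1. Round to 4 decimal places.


KL divergence between normal distributions:
KL = log(s2/s1) + (s1^2 + (m1-m2)^2)/(2*s2^2) - 1/2.
log(6/6) = 0.0.
(6^2 + (0-1)^2)/(2*6^2) = (36 + 1)/72 = 0.513889.
KL = 0.0 + 0.513889 - 0.5 = 0.0139

0.0139


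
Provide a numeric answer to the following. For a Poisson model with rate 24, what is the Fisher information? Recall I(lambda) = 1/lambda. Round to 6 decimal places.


Fisher information for Poisson: I(lambda) = 1/lambda.
lambda = 24.
I(lambda) = 1/24 = 0.041667

0.041667


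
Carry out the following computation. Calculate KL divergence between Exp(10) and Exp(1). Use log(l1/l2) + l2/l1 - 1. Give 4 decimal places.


KL divergence for exponential family:
KL = log(l1/l2) + l2/l1 - 1.
log(10/1) = 2.302585.
1/10 = 0.1.
KL = 2.302585 + 0.1 - 1 = 1.4026

1.4026


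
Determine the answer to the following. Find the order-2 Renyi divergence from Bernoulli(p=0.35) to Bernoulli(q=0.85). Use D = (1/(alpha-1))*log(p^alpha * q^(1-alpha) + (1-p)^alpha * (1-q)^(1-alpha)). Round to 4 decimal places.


Renyi divergence of order alpha between Bernoulli distributions:
D = (1/(alpha-1))*log(p^alpha * q^(1-alpha) + (1-p)^alpha * (1-q)^(1-alpha)).
alpha = 2, p = 0.35, q = 0.85.
p^alpha * q^(1-alpha) = 0.35^2 * 0.85^-1 = 0.144118.
(1-p)^alpha * (1-q)^(1-alpha) = 0.65^2 * 0.15^-1 = 2.816667.
sum = 0.144118 + 2.816667 = 2.960784.
D = (1/1)*log(2.960784) = 1.0855

1.0855


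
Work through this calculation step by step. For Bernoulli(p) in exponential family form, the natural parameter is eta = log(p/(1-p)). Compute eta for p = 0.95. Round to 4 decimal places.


Natural parameter for Bernoulli: eta = log(p/(1-p)).
p = 0.95, 1-p = 0.05.
p/(1-p) = 19.0.
eta = log(19.0) = 2.9444

2.9444


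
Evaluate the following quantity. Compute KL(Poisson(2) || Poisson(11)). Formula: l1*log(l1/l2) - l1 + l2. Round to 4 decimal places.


KL divergence for Poisson:
KL = l1*log(l1/l2) - l1 + l2.
l1 = 2, l2 = 11.
log(2/11) = -1.704748.
l1*log(l1/l2) = 2 * -1.704748 = -3.409496.
KL = -3.409496 - 2 + 11 = 5.5905

5.5905


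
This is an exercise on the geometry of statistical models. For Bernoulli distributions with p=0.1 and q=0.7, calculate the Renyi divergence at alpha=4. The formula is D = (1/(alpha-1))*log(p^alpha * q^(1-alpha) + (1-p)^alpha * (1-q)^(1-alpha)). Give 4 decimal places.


Renyi divergence of order alpha between Bernoulli distributions:
D = (1/(alpha-1))*log(p^alpha * q^(1-alpha) + (1-p)^alpha * (1-q)^(1-alpha)).
alpha = 4, p = 0.1, q = 0.7.
p^alpha * q^(1-alpha) = 0.1^4 * 0.7^-3 = 0.000292.
(1-p)^alpha * (1-q)^(1-alpha) = 0.9^4 * 0.3^-3 = 24.3.
sum = 0.000292 + 24.3 = 24.300292.
D = (1/3)*log(24.300292) = 1.0635

1.0635


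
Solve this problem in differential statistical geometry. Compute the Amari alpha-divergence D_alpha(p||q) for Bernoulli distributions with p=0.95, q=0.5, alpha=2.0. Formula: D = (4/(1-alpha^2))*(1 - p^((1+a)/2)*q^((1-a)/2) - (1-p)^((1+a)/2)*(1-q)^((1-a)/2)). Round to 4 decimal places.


Amari alpha-divergence:
D = (4/(1-alpha^2))*(1 - p^((1+a)/2)*q^((1-a)/2) - (1-p)^((1+a)/2)*(1-q)^((1-a)/2)).
alpha = 2.0, p = 0.95, q = 0.5.
e1 = (1+alpha)/2 = 1.5, e2 = (1-alpha)/2 = -0.5.
t1 = p^e1 * q^e2 = 0.95^1.5 * 0.5^-0.5 = 1.309485.
t2 = (1-p)^e1 * (1-q)^e2 = 0.05^1.5 * 0.5^-0.5 = 0.015811.
4/(1-alpha^2) = -1.333333.
D = -1.333333*(1 - 1.309485 - 0.015811) = 0.4337

0.4337


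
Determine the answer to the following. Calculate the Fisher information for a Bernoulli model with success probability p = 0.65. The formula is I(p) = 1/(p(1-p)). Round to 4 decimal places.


For Bernoulli(p), Fisher information is I(p) = 1/(p*(1-p)).
p = 0.65, 1-p = 0.35.
p*(1-p) = 0.2275.
I(p) = 1/0.2275 = 4.3956

4.3956


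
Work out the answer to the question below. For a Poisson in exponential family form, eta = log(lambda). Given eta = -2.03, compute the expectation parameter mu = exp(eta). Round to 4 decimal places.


Expectation parameter for Poisson exponential family:
mu = exp(eta).
eta = -2.03.
mu = exp(-2.03) = 0.1313

0.1313


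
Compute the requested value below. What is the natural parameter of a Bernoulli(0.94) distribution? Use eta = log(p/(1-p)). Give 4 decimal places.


Natural parameter for Bernoulli: eta = log(p/(1-p)).
p = 0.94, 1-p = 0.06.
p/(1-p) = 15.666667.
eta = log(15.666667) = 2.7515

2.7515


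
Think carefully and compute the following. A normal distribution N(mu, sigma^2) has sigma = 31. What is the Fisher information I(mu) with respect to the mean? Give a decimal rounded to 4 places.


The Fisher information for the mean of a normal distribution is I(mu) = 1/sigma^2.
sigma = 31, so sigma^2 = 961.
I(mu) = 1/961 = 0.0010

0.0010


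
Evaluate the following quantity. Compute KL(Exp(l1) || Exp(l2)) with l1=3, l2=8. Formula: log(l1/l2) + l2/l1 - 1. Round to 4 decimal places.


KL divergence for exponential family:
KL = log(l1/l2) + l2/l1 - 1.
log(3/8) = -0.980829.
8/3 = 2.666667.
KL = -0.980829 + 2.666667 - 1 = 0.6858

0.6858


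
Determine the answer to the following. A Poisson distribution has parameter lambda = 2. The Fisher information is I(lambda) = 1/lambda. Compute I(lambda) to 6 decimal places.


Fisher information for Poisson: I(lambda) = 1/lambda.
lambda = 2.
I(lambda) = 1/2 = 0.500000

0.500000


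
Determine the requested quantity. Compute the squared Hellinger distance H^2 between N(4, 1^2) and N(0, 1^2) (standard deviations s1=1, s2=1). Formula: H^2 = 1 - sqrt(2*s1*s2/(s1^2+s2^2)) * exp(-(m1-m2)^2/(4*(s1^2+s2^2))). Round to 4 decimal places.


Squared Hellinger distance for Gaussians:
H^2 = 1 - sqrt(2*s1*s2/(s1^2+s2^2)) * exp(-(m1-m2)^2/(4*(s1^2+s2^2))).
s1^2 = 1, s2^2 = 1, s1^2+s2^2 = 2.
sqrt(2*1*1/(2)) = 1.0.
(m1-m2)^2 = (4)^2 = 16.
exp(-16/(4*2)) = exp(-2.0) = 0.135335.
H^2 = 1 - 1.0*0.135335 = 0.8647

0.8647


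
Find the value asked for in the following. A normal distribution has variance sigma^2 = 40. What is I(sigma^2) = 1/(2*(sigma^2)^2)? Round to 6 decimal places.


Fisher information for variance: I(sigma^2) = 1/(2*sigma^4).
sigma^2 = 40, so sigma^4 = 1600.
I = 1/(2*1600) = 1/3200 = 0.000313

0.000313


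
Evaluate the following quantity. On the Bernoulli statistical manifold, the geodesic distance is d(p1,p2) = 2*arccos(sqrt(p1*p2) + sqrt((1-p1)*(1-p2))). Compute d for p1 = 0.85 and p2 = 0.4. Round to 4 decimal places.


Geodesic distance on Bernoulli manifold:
d(p1,p2) = 2*arccos(sqrt(p1*p2) + sqrt((1-p1)*(1-p2))).
sqrt(p1*p2) = sqrt(0.85*0.4) = 0.583095.
sqrt((1-p1)*(1-p2)) = sqrt(0.15*0.6) = 0.3.
arg = 0.583095 + 0.3 = 0.883095.
d = 2*arccos(0.883095) = 0.9768

0.9768


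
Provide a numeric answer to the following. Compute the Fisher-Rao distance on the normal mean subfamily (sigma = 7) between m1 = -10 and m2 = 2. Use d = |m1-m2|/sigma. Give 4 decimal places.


On the fixed-variance normal subfamily, geodesic distance = |m1-m2|/sigma.
|-10 - 2| = 12.
sigma = 7.
d = 12/7 = 1.7143

1.7143


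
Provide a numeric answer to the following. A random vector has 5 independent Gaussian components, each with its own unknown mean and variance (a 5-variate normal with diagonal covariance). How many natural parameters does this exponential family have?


Exponential family dimension calculation:
Each univariate normal has two natural parameters (mu/sigma^2 and -1/(2 sigma^2)).
With 5 independent components, dim = 2 * 5 = 10.

10


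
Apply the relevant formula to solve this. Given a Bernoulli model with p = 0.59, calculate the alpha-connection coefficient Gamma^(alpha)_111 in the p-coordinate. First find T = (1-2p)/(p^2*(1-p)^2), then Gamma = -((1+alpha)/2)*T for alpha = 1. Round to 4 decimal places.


Skewness (Amari-Chentsov) tensor: T = (1-2p)/(p^2*(1-p)^2).
p = 0.59, 1-2p = -0.18, p^2 = 0.3481, (1-p)^2 = 0.1681.
T = -0.18/(0.3481 * 0.1681) = -3.076102.
In the p-coordinate, Gamma^(alpha) = Gamma^(0) - (alpha/2)*T with Gamma^(0) = (1/2)*g'(p) = -T/2,
so Gamma^(alpha) = -((1+alpha)/2)*T.
alpha = 1, -(1+alpha)/2 = -1.0.
Gamma = -1.0 * -3.076102 = 3.0761

3.0761


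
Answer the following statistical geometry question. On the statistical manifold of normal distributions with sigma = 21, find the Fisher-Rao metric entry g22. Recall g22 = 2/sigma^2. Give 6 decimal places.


For the 2-parameter normal family, the Fisher metric has:
  g11 = 1/sigma^2, g22 = 2/sigma^2.
sigma = 21, sigma^2 = 441.
g22 = 0.004535

0.004535


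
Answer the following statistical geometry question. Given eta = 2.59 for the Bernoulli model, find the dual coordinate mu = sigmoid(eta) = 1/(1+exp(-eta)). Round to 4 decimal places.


Dual coordinate (expectation parameter) for Bernoulli:
mu = 1/(1+exp(-eta)).
eta = 2.59.
exp(-eta) = exp(-2.59) = 0.07502.
mu = 1/(1+0.07502) = 0.9302

0.9302


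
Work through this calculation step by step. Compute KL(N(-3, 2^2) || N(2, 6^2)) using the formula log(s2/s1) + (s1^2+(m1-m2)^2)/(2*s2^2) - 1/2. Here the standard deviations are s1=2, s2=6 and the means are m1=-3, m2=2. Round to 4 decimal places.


KL divergence between normal distributions:
KL = log(s2/s1) + (s1^2 + (m1-m2)^2)/(2*s2^2) - 1/2.
log(6/2) = 1.098612.
(2^2 + (-3-2)^2)/(2*6^2) = (4 + 25)/72 = 0.402778.
KL = 1.098612 + 0.402778 - 0.5 = 1.0014

1.0014


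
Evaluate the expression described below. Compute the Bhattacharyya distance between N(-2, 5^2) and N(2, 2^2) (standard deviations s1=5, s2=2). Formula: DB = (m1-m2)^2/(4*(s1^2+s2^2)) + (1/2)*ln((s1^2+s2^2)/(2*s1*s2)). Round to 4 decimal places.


Bhattacharyya distance between two Gaussians:
DB = (m1-m2)^2/(4*(s1^2+s2^2)) + (1/2)*ln((s1^2+s2^2)/(2*s1*s2)).
(m1-m2)^2 = (-4)^2 = 16.
s1^2+s2^2 = 25 + 4 = 29.
term1 = 16/116 = 0.137931.
term2 = 0.5*ln(29/20.0) = 0.185782.
DB = 0.137931 + 0.185782 = 0.3237

0.3237


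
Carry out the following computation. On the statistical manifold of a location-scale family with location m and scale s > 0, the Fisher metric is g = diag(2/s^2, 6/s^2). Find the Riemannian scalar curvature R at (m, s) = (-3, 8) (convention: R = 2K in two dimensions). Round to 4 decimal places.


The metric has the form g = (A dm^2 + B ds^2)/s^2 with A = 2, B = 6.
Substitute u = sqrt(A/B)*m: g = B*(du^2 + ds^2)/s^2, i.e. B times the
Poincare upper half-plane metric, which has constant Gaussian curvature -1.
Scaling a 2D metric by a constant c divides the Gaussian curvature by c,
so K = -1/B = -1/(6) = -0.1667 everywhere (the point (m, s) = (-3, 8) is irrelevant:
the curvature is constant).
Scalar curvature in dimension 2: R = 2K = -2/(6) = -0.3333.

-0.3333


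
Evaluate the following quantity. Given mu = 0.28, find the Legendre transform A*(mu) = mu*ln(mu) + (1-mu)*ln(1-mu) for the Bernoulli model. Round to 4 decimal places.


Legendre transform for Bernoulli:
A*(mu) = mu*log(mu) + (1-mu)*log(1-mu).
mu = 0.28, 1-mu = 0.72.
mu*log(mu) = 0.28*log(0.28) = -0.35643.
(1-mu)*log(1-mu) = 0.72*log(0.72) = -0.236523.
A* = -0.35643 + -0.236523 = -0.5930

-0.5930


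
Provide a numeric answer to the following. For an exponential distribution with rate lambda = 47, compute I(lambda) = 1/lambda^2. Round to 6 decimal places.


Fisher information for exponential: I(lambda) = 1/lambda^2.
lambda = 47, lambda^2 = 2209.
I = 1/2209 = 0.000453

0.000453


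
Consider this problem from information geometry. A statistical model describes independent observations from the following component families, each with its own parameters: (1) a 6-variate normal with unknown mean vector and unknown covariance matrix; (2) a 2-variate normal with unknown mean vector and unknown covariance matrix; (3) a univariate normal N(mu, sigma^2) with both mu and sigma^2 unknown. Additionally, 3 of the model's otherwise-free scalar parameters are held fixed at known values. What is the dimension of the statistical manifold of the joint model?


The dimension of a statistical manifold equals the number of free
(independent) real parameters of the model. For a product of independent
blocks the parameter counts add.
- 6-variate normal: 6 (mean) + 6*7/2 = 21 (symmetric covariance) = 27.
- 2-variate normal: 2 (mean) + 2*3/2 = 3 (symmetric covariance) = 5.
- normal (mu, sigma^2): 2.
Total = 27 + 5 + 2 = 34.
3 parameter(s) fixed at known values: 34 - 3 = 31.
Dimension = 31

31


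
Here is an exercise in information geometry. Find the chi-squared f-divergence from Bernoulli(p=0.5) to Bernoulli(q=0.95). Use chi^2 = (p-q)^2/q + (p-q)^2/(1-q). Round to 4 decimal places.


Chi-squared divergence between Bernoulli distributions:
chi^2 = (p-q)^2/q + (p-q)^2/(1-q).
p = 0.5, q = 0.95, p-q = -0.45.
(p-q)^2 = 0.2025.
term1 = 0.2025/0.95 = 0.213158.
term2 = 0.2025/0.05 = 4.05.
chi^2 = 0.213158 + 4.05 = 4.2632

4.2632


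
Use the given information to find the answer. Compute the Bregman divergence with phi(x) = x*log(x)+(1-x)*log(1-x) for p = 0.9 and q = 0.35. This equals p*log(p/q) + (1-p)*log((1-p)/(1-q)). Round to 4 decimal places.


Bregman divergence with negative entropy generator:
D = p*log(p/q) + (1-p)*log((1-p)/(1-q)).
p = 0.9, q = 0.35.
p*log(p/q) = 0.9*log(0.9/0.35) = 0.850015.
(1-p)*log((1-p)/(1-q)) = 0.1*log(0.1/0.65) = -0.18718.
D = 0.850015 + -0.18718 = 0.6628

0.6628


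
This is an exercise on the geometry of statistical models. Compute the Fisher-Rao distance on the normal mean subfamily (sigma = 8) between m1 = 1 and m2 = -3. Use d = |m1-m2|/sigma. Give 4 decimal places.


On the fixed-variance normal subfamily, geodesic distance = |m1-m2|/sigma.
|1 - -3| = 4.
sigma = 8.
d = 4/8 = 0.5000

0.5000


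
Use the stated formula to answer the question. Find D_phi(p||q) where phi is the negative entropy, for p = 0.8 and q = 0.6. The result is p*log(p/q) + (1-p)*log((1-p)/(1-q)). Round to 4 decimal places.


Bregman divergence with negative entropy generator:
D = p*log(p/q) + (1-p)*log((1-p)/(1-q)).
p = 0.8, q = 0.6.
p*log(p/q) = 0.8*log(0.8/0.6) = 0.230146.
(1-p)*log((1-p)/(1-q)) = 0.2*log(0.2/0.4) = -0.138629.
D = 0.230146 + -0.138629 = 0.0915

0.0915


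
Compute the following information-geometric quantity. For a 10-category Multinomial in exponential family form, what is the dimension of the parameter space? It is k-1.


Exponential family dimension calculation:
For Multinomial with k=10 categories, dim = k-1 = 9.

9


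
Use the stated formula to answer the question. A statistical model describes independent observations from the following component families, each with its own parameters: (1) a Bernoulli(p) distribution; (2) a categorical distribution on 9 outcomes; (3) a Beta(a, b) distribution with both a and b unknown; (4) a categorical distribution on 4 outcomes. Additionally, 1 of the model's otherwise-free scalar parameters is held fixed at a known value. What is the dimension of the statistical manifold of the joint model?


The dimension of a statistical manifold equals the number of free
(independent) real parameters of the model. For a product of independent
blocks the parameter counts add.
- Bernoulli (p): 1.
- categorical on 9 outcomes (probabilities sum to 1): 9-1 = 8.
- Beta (a, b): 2.
- categorical on 4 outcomes (probabilities sum to 1): 4-1 = 3.
Total = 1 + 8 + 2 + 3 = 14.
1 parameter(s) fixed at known values: 14 - 1 = 13.
Dimension = 13

13


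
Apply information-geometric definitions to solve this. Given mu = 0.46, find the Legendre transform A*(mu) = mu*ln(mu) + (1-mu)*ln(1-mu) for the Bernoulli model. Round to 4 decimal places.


Legendre transform for Bernoulli:
A*(mu) = mu*log(mu) + (1-mu)*log(1-mu).
mu = 0.46, 1-mu = 0.54.
mu*log(mu) = 0.46*log(0.46) = -0.357203.
(1-mu)*log(1-mu) = 0.54*log(0.54) = -0.332741.
A* = -0.357203 + -0.332741 = -0.6899

-0.6899


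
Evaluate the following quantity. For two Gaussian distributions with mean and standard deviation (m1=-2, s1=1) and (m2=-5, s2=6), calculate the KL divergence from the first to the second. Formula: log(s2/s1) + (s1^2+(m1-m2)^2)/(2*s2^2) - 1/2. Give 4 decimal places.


KL divergence between normal distributions:
KL = log(s2/s1) + (s1^2 + (m1-m2)^2)/(2*s2^2) - 1/2.
log(6/1) = 1.791759.
(1^2 + (-2--5)^2)/(2*6^2) = (1 + 9)/72 = 0.138889.
KL = 1.791759 + 0.138889 - 0.5 = 1.4306

1.4306


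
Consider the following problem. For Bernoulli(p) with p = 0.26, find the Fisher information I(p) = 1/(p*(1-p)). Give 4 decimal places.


For Bernoulli(p), Fisher information is I(p) = 1/(p*(1-p)).
p = 0.26, 1-p = 0.74.
p*(1-p) = 0.1924.
I(p) = 1/0.1924 = 5.1975

5.1975


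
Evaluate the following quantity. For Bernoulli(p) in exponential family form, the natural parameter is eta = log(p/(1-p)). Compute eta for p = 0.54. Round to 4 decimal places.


Natural parameter for Bernoulli: eta = log(p/(1-p)).
p = 0.54, 1-p = 0.46.
p/(1-p) = 1.173913.
eta = log(1.173913) = 0.1603

0.1603


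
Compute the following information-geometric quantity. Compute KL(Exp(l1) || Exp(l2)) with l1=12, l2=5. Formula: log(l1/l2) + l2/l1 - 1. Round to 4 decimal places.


KL divergence for exponential family:
KL = log(l1/l2) + l2/l1 - 1.
log(12/5) = 0.875469.
5/12 = 0.416667.
KL = 0.875469 + 0.416667 - 1 = 0.2921

0.2921


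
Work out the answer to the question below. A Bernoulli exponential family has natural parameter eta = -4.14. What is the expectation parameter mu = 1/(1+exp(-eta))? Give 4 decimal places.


Dual coordinate (expectation parameter) for Bernoulli:
mu = 1/(1+exp(-eta)).
eta = -4.14.
exp(-eta) = exp(4.14) = 62.802821.
mu = 1/(1+62.802821) = 0.0157

0.0157


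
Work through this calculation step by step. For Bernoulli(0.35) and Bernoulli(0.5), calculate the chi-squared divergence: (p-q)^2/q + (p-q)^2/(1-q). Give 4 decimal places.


Chi-squared divergence between Bernoulli distributions:
chi^2 = (p-q)^2/q + (p-q)^2/(1-q).
p = 0.35, q = 0.5, p-q = -0.15.
(p-q)^2 = 0.0225.
term1 = 0.0225/0.5 = 0.045.
term2 = 0.0225/0.5 = 0.045.
chi^2 = 0.045 + 0.045 = 0.0900

0.0900


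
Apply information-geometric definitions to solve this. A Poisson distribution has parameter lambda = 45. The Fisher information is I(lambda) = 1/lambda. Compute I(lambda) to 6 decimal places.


Fisher information for Poisson: I(lambda) = 1/lambda.
lambda = 45.
I(lambda) = 1/45 = 0.022222

0.022222


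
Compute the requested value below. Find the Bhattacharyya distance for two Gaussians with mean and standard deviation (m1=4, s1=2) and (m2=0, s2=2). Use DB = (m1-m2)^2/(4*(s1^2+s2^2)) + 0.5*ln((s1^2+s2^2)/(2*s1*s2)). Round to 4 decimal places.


Bhattacharyya distance between two Gaussians:
DB = (m1-m2)^2/(4*(s1^2+s2^2)) + (1/2)*ln((s1^2+s2^2)/(2*s1*s2)).
(m1-m2)^2 = (4)^2 = 16.
s1^2+s2^2 = 4 + 4 = 8.
term1 = 16/32 = 0.5.
term2 = 0.5*ln(8/8.0) = 0.0.
DB = 0.5 + 0.0 = 0.5000

0.5000


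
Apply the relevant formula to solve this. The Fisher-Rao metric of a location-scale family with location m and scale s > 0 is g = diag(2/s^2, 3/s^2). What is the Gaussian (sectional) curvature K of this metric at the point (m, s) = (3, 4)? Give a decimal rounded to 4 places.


The metric has the form g = (A dm^2 + B ds^2)/s^2 with A = 2, B = 3.
Substitute u = sqrt(A/B)*m: g = B*(du^2 + ds^2)/s^2, i.e. B times the
Poincare upper half-plane metric, which has constant Gaussian curvature -1.
Scaling a 2D metric by a constant c divides the Gaussian curvature by c,
so K = -1/B = -1/(3) = -0.3333 everywhere (the point (m, s) = (3, 4) is irrelevant:
the curvature is constant).
The requested Gaussian curvature is K = -0.3333.

-0.3333


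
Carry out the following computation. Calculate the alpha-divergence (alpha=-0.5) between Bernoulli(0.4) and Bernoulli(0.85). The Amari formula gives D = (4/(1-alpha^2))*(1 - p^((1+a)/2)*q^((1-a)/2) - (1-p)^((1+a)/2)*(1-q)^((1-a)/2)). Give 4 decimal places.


Amari alpha-divergence:
D = (4/(1-alpha^2))*(1 - p^((1+a)/2)*q^((1-a)/2) - (1-p)^((1+a)/2)*(1-q)^((1-a)/2)).
alpha = -0.5, p = 0.4, q = 0.85.
e1 = (1+alpha)/2 = 0.25, e2 = (1-alpha)/2 = 0.75.
t1 = p^e1 * q^e2 = 0.4^0.25 * 0.85^0.75 = 0.704011.
t2 = (1-p)^e1 * (1-q)^e2 = 0.6^0.25 * 0.15^0.75 = 0.212132.
4/(1-alpha^2) = 5.333333.
D = 5.333333*(1 - 0.704011 - 0.212132) = 0.4472

0.4472


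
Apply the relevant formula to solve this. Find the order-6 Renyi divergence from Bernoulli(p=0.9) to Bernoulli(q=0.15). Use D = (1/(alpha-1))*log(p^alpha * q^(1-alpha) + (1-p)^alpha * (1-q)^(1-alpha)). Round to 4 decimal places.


Renyi divergence of order alpha between Bernoulli distributions:
D = (1/(alpha-1))*log(p^alpha * q^(1-alpha) + (1-p)^alpha * (1-q)^(1-alpha)).
alpha = 6, p = 0.9, q = 0.15.
p^alpha * q^(1-alpha) = 0.9^6 * 0.15^-5 = 6998.4.
(1-p)^alpha * (1-q)^(1-alpha) = 0.1^6 * 0.85^-5 = 2e-06.
sum = 6998.4 + 2e-06 = 6998.400002.
D = (1/5)*log(6998.400002) = 1.7707

1.7707


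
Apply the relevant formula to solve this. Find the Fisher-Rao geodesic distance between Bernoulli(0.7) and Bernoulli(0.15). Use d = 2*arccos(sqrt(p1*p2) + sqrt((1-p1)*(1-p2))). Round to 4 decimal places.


Geodesic distance on Bernoulli manifold:
d(p1,p2) = 2*arccos(sqrt(p1*p2) + sqrt((1-p1)*(1-p2))).
sqrt(p1*p2) = sqrt(0.7*0.15) = 0.324037.
sqrt((1-p1)*(1-p2)) = sqrt(0.3*0.85) = 0.504975.
arg = 0.324037 + 0.504975 = 0.829012.
d = 2*arccos(0.829012) = 1.1869

1.1869


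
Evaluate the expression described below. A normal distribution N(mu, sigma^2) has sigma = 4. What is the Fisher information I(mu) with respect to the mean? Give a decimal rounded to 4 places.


The Fisher information for the mean of a normal distribution is I(mu) = 1/sigma^2.
sigma = 4, so sigma^2 = 16.
I(mu) = 1/16 = 0.0625

0.0625


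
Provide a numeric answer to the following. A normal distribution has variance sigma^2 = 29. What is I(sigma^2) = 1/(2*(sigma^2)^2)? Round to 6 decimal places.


Fisher information for variance: I(sigma^2) = 1/(2*sigma^4).
sigma^2 = 29, so sigma^4 = 841.
I = 1/(2*841) = 1/1682 = 0.000595

0.000595


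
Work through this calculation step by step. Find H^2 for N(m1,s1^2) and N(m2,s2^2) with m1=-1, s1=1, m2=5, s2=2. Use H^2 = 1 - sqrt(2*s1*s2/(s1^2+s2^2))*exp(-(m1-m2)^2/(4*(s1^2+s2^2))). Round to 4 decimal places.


Squared Hellinger distance for Gaussians:
H^2 = 1 - sqrt(2*s1*s2/(s1^2+s2^2)) * exp(-(m1-m2)^2/(4*(s1^2+s2^2))).
s1^2 = 1, s2^2 = 4, s1^2+s2^2 = 5.
sqrt(2*1*2/(5)) = 0.894427.
(m1-m2)^2 = (-6)^2 = 36.
exp(-36/(4*5)) = exp(-1.8) = 0.165299.
H^2 = 1 - 0.894427*0.165299 = 0.8522

0.8522


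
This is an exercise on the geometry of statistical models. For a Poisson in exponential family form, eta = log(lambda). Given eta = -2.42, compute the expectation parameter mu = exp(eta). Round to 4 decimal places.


Expectation parameter for Poisson exponential family:
mu = exp(eta).
eta = -2.42.
mu = exp(-2.42) = 0.0889

0.0889


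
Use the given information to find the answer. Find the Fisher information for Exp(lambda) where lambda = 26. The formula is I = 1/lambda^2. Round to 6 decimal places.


Fisher information for exponential: I(lambda) = 1/lambda^2.
lambda = 26, lambda^2 = 676.
I = 1/676 = 0.001479

0.001479


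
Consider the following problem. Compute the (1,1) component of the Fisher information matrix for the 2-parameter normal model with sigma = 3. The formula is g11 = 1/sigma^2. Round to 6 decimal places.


For the 2-parameter normal family, the Fisher metric has:
  g11 = 1/sigma^2, g22 = 2/sigma^2.
sigma = 3, sigma^2 = 9.
g11 = 0.111111

0.111111


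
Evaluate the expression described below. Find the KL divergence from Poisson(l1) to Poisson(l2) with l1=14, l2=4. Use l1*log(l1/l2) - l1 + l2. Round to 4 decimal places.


KL divergence for Poisson:
KL = l1*log(l1/l2) - l1 + l2.
l1 = 14, l2 = 4.
log(14/4) = 1.252763.
l1*log(l1/l2) = 14 * 1.252763 = 17.538682.
KL = 17.538682 - 14 + 4 = 7.5387

7.5387


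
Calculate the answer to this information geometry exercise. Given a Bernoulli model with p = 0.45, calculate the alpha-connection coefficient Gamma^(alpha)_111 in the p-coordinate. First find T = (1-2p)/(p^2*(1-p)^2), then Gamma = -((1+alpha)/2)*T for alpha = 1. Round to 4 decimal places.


Skewness (Amari-Chentsov) tensor: T = (1-2p)/(p^2*(1-p)^2).
p = 0.45, 1-2p = 0.1, p^2 = 0.2025, (1-p)^2 = 0.3025.
T = 0.1/(0.2025 * 0.3025) = 1.632486.
In the p-coordinate, Gamma^(alpha) = Gamma^(0) - (alpha/2)*T with Gamma^(0) = (1/2)*g'(p) = -T/2,
so Gamma^(alpha) = -((1+alpha)/2)*T.
alpha = 1, -(1+alpha)/2 = -1.0.
Gamma = -1.0 * 1.632486 = -1.6325

-1.6325


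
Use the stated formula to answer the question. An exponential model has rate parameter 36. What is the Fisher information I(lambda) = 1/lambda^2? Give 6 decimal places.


Fisher information for exponential: I(lambda) = 1/lambda^2.
lambda = 36, lambda^2 = 1296.
I = 1/1296 = 0.000772

0.000772


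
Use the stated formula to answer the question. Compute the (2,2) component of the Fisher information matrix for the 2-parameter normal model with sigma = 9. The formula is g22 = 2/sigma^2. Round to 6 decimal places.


For the 2-parameter normal family, the Fisher metric has:
  g11 = 1/sigma^2, g22 = 2/sigma^2.
sigma = 9, sigma^2 = 81.
g22 = 0.024691

0.024691


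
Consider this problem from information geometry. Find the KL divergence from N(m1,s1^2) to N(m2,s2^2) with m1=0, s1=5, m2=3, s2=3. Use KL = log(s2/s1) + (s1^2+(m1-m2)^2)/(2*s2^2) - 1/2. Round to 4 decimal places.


KL divergence between normal distributions:
KL = log(s2/s1) + (s1^2 + (m1-m2)^2)/(2*s2^2) - 1/2.
log(3/5) = -0.510826.
(5^2 + (0-3)^2)/(2*3^2) = (25 + 9)/18 = 1.888889.
KL = -0.510826 + 1.888889 - 0.5 = 0.8781

0.8781


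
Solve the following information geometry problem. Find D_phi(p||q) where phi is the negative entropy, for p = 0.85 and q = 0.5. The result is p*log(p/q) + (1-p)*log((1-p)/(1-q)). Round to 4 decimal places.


Bregman divergence with negative entropy generator:
D = p*log(p/q) + (1-p)*log((1-p)/(1-q)).
p = 0.85, q = 0.5.
p*log(p/q) = 0.85*log(0.85/0.5) = 0.451034.
(1-p)*log((1-p)/(1-q)) = 0.15*log(0.15/0.5) = -0.180596.
D = 0.451034 + -0.180596 = 0.2704

0.2704


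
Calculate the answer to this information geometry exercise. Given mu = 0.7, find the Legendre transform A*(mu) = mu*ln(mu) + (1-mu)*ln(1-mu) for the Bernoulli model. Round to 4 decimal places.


Legendre transform for Bernoulli:
A*(mu) = mu*log(mu) + (1-mu)*log(1-mu).
mu = 0.7, 1-mu = 0.3.
mu*log(mu) = 0.7*log(0.7) = -0.249672.
(1-mu)*log(1-mu) = 0.3*log(0.3) = -0.361192.
A* = -0.249672 + -0.361192 = -0.6109

-0.6109


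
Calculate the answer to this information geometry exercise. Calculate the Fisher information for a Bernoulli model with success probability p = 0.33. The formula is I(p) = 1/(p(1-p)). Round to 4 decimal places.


For Bernoulli(p), Fisher information is I(p) = 1/(p*(1-p)).
p = 0.33, 1-p = 0.67.
p*(1-p) = 0.2211.
I(p) = 1/0.2211 = 4.5228

4.5228


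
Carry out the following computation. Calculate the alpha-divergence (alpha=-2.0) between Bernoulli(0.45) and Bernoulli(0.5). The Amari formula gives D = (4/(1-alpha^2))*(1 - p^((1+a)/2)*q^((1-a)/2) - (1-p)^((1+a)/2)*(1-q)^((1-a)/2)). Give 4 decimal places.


Amari alpha-divergence:
D = (4/(1-alpha^2))*(1 - p^((1+a)/2)*q^((1-a)/2) - (1-p)^((1+a)/2)*(1-q)^((1-a)/2)).
alpha = -2.0, p = 0.45, q = 0.5.
e1 = (1+alpha)/2 = -0.5, e2 = (1-alpha)/2 = 1.5.
t1 = p^e1 * q^e2 = 0.45^-0.5 * 0.5^1.5 = 0.527046.
t2 = (1-p)^e1 * (1-q)^e2 = 0.55^-0.5 * 0.5^1.5 = 0.476731.
4/(1-alpha^2) = -1.333333.
D = -1.333333*(1 - 0.527046 - 0.476731) = 0.0050

0.0050


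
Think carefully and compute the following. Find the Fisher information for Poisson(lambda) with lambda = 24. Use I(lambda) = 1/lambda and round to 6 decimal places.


Fisher information for Poisson: I(lambda) = 1/lambda.
lambda = 24.
I(lambda) = 1/24 = 0.041667

0.041667


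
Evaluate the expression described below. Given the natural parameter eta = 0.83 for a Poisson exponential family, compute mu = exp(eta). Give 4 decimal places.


Expectation parameter for Poisson exponential family:
mu = exp(eta).
eta = 0.83.
mu = exp(0.83) = 2.2933

2.2933


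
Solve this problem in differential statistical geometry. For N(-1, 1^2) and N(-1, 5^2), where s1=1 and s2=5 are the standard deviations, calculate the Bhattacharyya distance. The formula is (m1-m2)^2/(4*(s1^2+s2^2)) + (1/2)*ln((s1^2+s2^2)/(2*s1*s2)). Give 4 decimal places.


Bhattacharyya distance between two Gaussians:
DB = (m1-m2)^2/(4*(s1^2+s2^2)) + (1/2)*ln((s1^2+s2^2)/(2*s1*s2)).
(m1-m2)^2 = (0)^2 = 0.
s1^2+s2^2 = 1 + 25 = 26.
term1 = 0/104 = 0.0.
term2 = 0.5*ln(26/10.0) = 0.477756.
DB = 0.0 + 0.477756 = 0.4778

0.4778


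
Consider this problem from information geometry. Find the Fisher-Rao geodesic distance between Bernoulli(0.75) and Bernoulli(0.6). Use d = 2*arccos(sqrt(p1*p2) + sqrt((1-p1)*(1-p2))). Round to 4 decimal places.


Geodesic distance on Bernoulli manifold:
d(p1,p2) = 2*arccos(sqrt(p1*p2) + sqrt((1-p1)*(1-p2))).
sqrt(p1*p2) = sqrt(0.75*0.6) = 0.67082.
sqrt((1-p1)*(1-p2)) = sqrt(0.25*0.4) = 0.316228.
arg = 0.67082 + 0.316228 = 0.987048.
d = 2*arccos(0.987048) = 0.3222

0.3222


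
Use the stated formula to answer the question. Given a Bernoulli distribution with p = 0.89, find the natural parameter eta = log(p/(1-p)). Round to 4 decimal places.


Natural parameter for Bernoulli: eta = log(p/(1-p)).
p = 0.89, 1-p = 0.11.
p/(1-p) = 8.090909.
eta = log(8.090909) = 2.0907

2.0907


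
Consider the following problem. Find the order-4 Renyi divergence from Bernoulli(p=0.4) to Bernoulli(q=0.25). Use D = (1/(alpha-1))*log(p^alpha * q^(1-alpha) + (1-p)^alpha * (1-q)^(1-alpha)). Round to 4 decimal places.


Renyi divergence of order alpha between Bernoulli distributions:
D = (1/(alpha-1))*log(p^alpha * q^(1-alpha) + (1-p)^alpha * (1-q)^(1-alpha)).
alpha = 4, p = 0.4, q = 0.25.
p^alpha * q^(1-alpha) = 0.4^4 * 0.25^-3 = 1.6384.
(1-p)^alpha * (1-q)^(1-alpha) = 0.6^4 * 0.75^-3 = 0.3072.
sum = 1.6384 + 0.3072 = 1.9456.
D = (1/3)*log(1.9456) = 0.2219

0.2219


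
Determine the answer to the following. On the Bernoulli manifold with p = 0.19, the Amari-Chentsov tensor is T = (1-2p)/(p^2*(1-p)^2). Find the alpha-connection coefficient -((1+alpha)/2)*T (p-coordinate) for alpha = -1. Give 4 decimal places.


Skewness (Amari-Chentsov) tensor: T = (1-2p)/(p^2*(1-p)^2).
p = 0.19, 1-2p = 0.62, p^2 = 0.0361, (1-p)^2 = 0.6561.
T = 0.62/(0.0361 * 0.6561) = 26.176673.
In the p-coordinate, Gamma^(alpha) = Gamma^(0) - (alpha/2)*T with Gamma^(0) = (1/2)*g'(p) = -T/2,
so Gamma^(alpha) = -((1+alpha)/2)*T.
alpha = -1, -(1+alpha)/2 = 0.0.
Gamma = 0.0 * 26.176673 = 0.0000

0.0000


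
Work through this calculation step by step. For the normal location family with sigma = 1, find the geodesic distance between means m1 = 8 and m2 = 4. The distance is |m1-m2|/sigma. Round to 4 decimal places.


On the fixed-variance normal subfamily, geodesic distance = |m1-m2|/sigma.
|8 - 4| = 4.
sigma = 1.
d = 4/1 = 4.0000

4.0000


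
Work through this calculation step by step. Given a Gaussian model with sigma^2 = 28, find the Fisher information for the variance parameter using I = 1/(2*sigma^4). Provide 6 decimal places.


Fisher information for variance: I(sigma^2) = 1/(2*sigma^4).
sigma^2 = 28, so sigma^4 = 784.
I = 1/(2*784) = 1/1568 = 0.000638

0.000638


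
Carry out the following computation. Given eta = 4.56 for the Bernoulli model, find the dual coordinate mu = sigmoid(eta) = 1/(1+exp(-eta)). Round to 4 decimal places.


Dual coordinate (expectation parameter) for Bernoulli:
mu = 1/(1+exp(-eta)).
eta = 4.56.
exp(-eta) = exp(-4.56) = 0.010462.
mu = 1/(1+0.010462) = 0.9896

0.9896


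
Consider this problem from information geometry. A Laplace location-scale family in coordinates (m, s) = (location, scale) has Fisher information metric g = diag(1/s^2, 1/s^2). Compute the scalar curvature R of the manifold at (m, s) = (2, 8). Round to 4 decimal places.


The metric has the form g = (A dm^2 + B ds^2)/s^2 with A = 1, B = 1.
Substitute u = sqrt(A/B)*m: g = B*(du^2 + ds^2)/s^2, i.e. B times the
Poincare upper half-plane metric, which has constant Gaussian curvature -1.
Scaling a 2D metric by a constant c divides the Gaussian curvature by c,
so K = -1/B = -1/(1) = -1.0000 everywhere (the point (m, s) = (2, 8) is irrelevant:
the curvature is constant).
Scalar curvature in dimension 2: R = 2K = -2/(1) = -2.0000.

-2.0000
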